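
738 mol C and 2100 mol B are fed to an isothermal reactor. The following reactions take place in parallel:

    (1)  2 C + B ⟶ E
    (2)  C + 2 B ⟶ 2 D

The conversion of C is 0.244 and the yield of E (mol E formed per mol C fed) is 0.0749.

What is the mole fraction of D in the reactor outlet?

0.0523

Yield of E: 1ξ₁ / 738 = 0.0749 → ξ₁ = 55.28 mol.
Conversion of C: 2ξ₁ + 1ξ₂ = 0.244 × 738 = 180.1 → ξ₂ = 69.52 mol.
Outlet amounts (n = n₀ + Σ ν·ξ):
  C: 738 − 2(55.28) − 1(69.52) = 557.9
  B: 2100 − 1(55.28) − 2(69.52) = 1906
  E: 0 + 1(55.28) = 55.28
  D: 0 + 2(69.52) = 139
Total out = 2658 mol; y_D = 139 / 2658 = 0.05231.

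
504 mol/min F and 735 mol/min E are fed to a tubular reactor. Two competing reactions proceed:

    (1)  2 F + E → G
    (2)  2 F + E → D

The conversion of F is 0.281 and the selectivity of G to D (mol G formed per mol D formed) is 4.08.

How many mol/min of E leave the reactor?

664 mol/min

Conversion of F: F consumed = 0.281 × 504 = 141.6 mol/min = 2ξ₁ + 2ξ₂.
Selectivity: 1ξ₁ / (1ξ₂) = 4.08 → ξ₁ = 4.08 ξ₂.
Substitute: (2·4.08 + 2) ξ₂ = 141.6 → ξ₂ = 13.94 mol/min, ξ₁ = 56.87 mol/min.
Outlet amounts (n = n₀ + Σ ν·ξ):
  F: 504 − 2(56.87) − 2(13.94) = 362.4
  E: 735 − 1(56.87) − 1(13.94) = 664.2
  G: 0 + 1(56.87) = 56.87
  D: 0 + 1(13.94) = 13.94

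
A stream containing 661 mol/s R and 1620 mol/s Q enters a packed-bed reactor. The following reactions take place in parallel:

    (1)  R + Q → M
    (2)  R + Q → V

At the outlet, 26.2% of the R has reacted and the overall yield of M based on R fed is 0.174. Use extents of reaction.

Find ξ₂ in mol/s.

ξ₂ = 58.2 mol/s

Yield of M: 1ξ₁ / 661 = 0.174 → ξ₁ = 115 mol/s.
Conversion of R: 1ξ₁ + 1ξ₂ = 0.262 × 661 = 173.2 → ξ₂ = 58.17 mol/s.
Outlet amounts (n = n₀ + Σ ν·ξ):
  R: 661 − 1(115) − 1(58.17) = 487.8
  Q: 1620 − 1(115) − 1(58.17) = 1447
  M: 0 + 1(115) = 115
  V: 0 + 1(58.17) = 58.17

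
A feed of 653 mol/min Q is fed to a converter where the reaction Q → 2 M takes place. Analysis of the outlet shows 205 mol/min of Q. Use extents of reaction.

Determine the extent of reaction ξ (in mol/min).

For Q: n = n₀ − 1ξ → 205 = 653 − 1ξ, giving ξ = 448 mol/min.
Outlet amounts (n = n₀ + ν ξ):
  Q: 653 − 1(448) = 205
  M: 0 + 2(448) = 896

ξ = 448 mol/min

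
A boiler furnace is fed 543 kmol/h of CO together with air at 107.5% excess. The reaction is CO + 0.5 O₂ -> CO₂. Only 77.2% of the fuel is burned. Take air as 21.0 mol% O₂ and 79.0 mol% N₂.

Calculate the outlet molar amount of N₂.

2120 kmol/h

Stoichiometric O₂ = 0.5 × 543 = 271.5 kmol/h; O₂ fed = 271.5 × 2.075 = 563.4 kmol/h.
N₂ fed = 563.4 × 79/21 = 2119 kmol/h.
Fuel reacted = 0.772 × 543 → ξ = 419.2 kmol/h.
Outlet (n = n₀ + ν ξ):
  CO: 543 − 1(419.2) = 123.8
  O₂: 563.4 − 0.5(419.2) = 353.8
  N₂: 2119 (inert)
  CO₂: 0 + 1(419.2) = 419.2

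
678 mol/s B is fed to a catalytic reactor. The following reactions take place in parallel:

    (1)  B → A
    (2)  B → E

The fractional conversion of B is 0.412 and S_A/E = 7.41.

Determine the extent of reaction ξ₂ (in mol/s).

Conversion of B: B consumed = 0.412 × 678 = 279.3 mol/s = 1ξ₁ + 1ξ₂.
Selectivity: 1ξ₁ / (1ξ₂) = 7.41 → ξ₁ = 7.41 ξ₂.
Substitute: (1·7.41 + 1) ξ₂ = 279.3 → ξ₂ = 33.21 mol/s, ξ₁ = 246.1 mol/s.
Outlet amounts (n = n₀ + Σ ν·ξ):
  B: 678 − 1(246.1) − 1(33.21) = 398.7
  A: 0 + 1(246.1) = 246.1
  E: 0 + 1(33.21) = 33.21

ξ₂ = 33.2 mol/s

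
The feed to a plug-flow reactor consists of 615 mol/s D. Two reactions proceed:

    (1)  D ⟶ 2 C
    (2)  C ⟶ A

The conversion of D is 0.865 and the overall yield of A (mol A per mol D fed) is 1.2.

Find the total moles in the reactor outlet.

1150 mol/s

Conversion of D: D consumed = 1ξ₁ = 0.865 × 615 → ξ₁ = 532 mol/s.
Yield of A: 1ξ₂ / 615 = 1.2 → ξ₂ = 738 mol/s.
Outlet amounts (n = n₀ + Σ ν·ξ):
  D: 615 − 1(532) = 83.02
  C: 0 + 2(532) − 1(738) = 326
  A: 0 + 1(738) = 738
Total out = 83.02 + 326 + 738 = 1147 mol/s.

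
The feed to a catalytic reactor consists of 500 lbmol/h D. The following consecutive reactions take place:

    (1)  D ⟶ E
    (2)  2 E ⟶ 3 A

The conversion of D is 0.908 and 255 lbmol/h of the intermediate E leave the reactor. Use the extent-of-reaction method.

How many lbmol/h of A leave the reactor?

Conversion of D: D consumed = 1ξ₁ = 0.908 × 500 → ξ₁ = 454 lbmol/h.
E balance: n_E = 0 + 1ξ₁ − 2ξ₂ = 255 → ξ₂ = (1·454 − 255)/2 = 99.5 lbmol/h.
Outlet amounts (n = n₀ + Σ ν·ξ):
  D: 500 − 1(454) = 46
  E: 0 + 1(454) − 2(99.5) = 255
  A: 0 + 3(99.5) = 298.5

298 lbmol/h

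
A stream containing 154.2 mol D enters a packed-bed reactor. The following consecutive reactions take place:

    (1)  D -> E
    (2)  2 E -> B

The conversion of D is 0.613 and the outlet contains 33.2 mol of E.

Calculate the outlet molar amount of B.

30.7 mol

Conversion of D: D consumed = 1ξ₁ = 0.613 × 154.2 → ξ₁ = 94.52 mol.
E balance: n_E = 0 + 1ξ₁ − 2ξ₂ = 33.2 → ξ₂ = (1·94.52 − 33.2)/2 = 30.66 mol.
Outlet amounts (n = n₀ + Σ ν·ξ):
  D: 154.2 − 1(94.52) = 59.68
  E: 0 + 1(94.52) − 2(30.66) = 33.2
  B: 0 + 1(30.66) = 30.66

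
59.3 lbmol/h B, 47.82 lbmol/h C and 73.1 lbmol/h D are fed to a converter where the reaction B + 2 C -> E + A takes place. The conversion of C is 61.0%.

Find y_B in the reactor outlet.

0.27

C reacted = 0.61 × 47.82 = 29.17 lbmol/h; ν_C = −2, so ξ = 29.17/2 = 14.59 lbmol/h.
Outlet amounts (n = n₀ + ν ξ):
  B: 59.3 − 1(14.59) = 44.71
  C: 47.82 − 2(14.59) = 18.65
  E: 0 + 1(14.59) = 14.59
  A: 0 + 1(14.59) = 14.59
  D: 73.1 (inert)
Total out = 165.6 lbmol/h; y_B = 44.71 / 165.6 = 0.27.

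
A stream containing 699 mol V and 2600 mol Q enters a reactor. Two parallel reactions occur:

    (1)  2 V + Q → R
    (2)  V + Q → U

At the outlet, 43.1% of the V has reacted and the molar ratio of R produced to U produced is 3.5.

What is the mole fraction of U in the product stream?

0.0126

Conversion of V: V consumed = 0.431 × 699 = 301.3 mol = 2ξ₁ + 1ξ₂.
Selectivity: 1ξ₁ / (1ξ₂) = 3.5 → ξ₁ = 3.5 ξ₂.
Substitute: (2·3.5 + 1) ξ₂ = 301.3 → ξ₂ = 37.66 mol, ξ₁ = 131.8 mol.
Outlet amounts (n = n₀ + Σ ν·ξ):
  V: 699 − 2(131.8) − 1(37.66) = 397.7
  Q: 2600 − 1(131.8) − 1(37.66) = 2431
  R: 0 + 1(131.8) = 131.8
  U: 0 + 1(37.66) = 37.66
Total out = 2998 mol; y_U = 37.66 / 2998 = 0.01256.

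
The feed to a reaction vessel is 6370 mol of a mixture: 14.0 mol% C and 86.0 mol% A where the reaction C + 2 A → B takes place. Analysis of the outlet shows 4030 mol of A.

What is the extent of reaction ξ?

ξ = 724 mol

For A: n = n₀ − 2ξ → 4030 = 5478 − 2ξ, giving ξ = 724.1 mol.
Outlet amounts (n = n₀ + ν ξ):
  C: 891.8 − 1(724.1) = 167.7
  A: 5478 − 2(724.1) = 4030
  B: 0 + 1(724.1) = 724.1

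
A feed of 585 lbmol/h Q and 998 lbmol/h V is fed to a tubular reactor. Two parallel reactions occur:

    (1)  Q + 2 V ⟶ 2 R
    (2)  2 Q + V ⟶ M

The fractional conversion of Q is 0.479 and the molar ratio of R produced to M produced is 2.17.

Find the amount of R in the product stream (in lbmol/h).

Conversion of Q: Q consumed = 0.479 × 585 = 280.2 lbmol/h = 1ξ₁ + 2ξ₂.
Selectivity: 2ξ₁ / (1ξ₂) = 2.17 → ξ₁ = 1.085 ξ₂.
Substitute: (1·1.085 + 2) ξ₂ = 280.2 → ξ₂ = 90.83 lbmol/h, ξ₁ = 98.55 lbmol/h.
Outlet amounts (n = n₀ + Σ ν·ξ):
  Q: 585 − 1(98.55) − 2(90.83) = 304.8
  V: 998 − 2(98.55) − 1(90.83) = 710.1
  R: 0 + 2(98.55) = 197.1
  M: 0 + 1(90.83) = 90.83

197 lbmol/h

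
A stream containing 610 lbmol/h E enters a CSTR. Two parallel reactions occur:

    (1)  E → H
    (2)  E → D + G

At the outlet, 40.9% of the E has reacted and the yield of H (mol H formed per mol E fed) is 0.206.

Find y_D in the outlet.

Yield of H: 1ξ₁ / 610 = 0.206 → ξ₁ = 125.7 lbmol/h.
Conversion of E: 1ξ₁ + 1ξ₂ = 0.409 × 610 = 249.5 → ξ₂ = 123.8 lbmol/h.
Outlet amounts (n = n₀ + Σ ν·ξ):
  E: 610 − 1(125.7) − 1(123.8) = 360.5
  H: 0 + 1(125.7) = 125.7
  D: 0 + 1(123.8) = 123.8
  G: 0 + 1(123.8) = 123.8
Total out = 733.8 lbmol/h; y_D = 123.8 / 733.8 = 0.1687.

0.169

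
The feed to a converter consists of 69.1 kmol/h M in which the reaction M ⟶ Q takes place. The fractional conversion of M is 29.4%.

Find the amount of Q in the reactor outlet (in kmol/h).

20.3 kmol/h

M reacted = 0.294 × 69.1 = 20.32 kmol/h; ν_M = −1, so ξ = 20.32/1 = 20.32 kmol/h.
Outlet amounts (n = n₀ + ν ξ):
  M: 69.1 − 1(20.32) = 48.78
  Q: 0 + 1(20.32) = 20.32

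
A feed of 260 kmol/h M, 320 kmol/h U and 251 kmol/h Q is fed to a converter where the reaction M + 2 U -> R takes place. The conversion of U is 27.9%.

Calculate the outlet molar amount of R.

U reacted = 0.279 × 320 = 89.28 kmol/h; ν_U = −2, so ξ = 89.28/2 = 44.64 kmol/h.
Outlet amounts (n = n₀ + ν ξ):
  M: 260 − 1(44.64) = 215.4
  U: 320 − 2(44.64) = 230.7
  R: 0 + 1(44.64) = 44.64
  Q: 251 (inert)

44.6 kmol/h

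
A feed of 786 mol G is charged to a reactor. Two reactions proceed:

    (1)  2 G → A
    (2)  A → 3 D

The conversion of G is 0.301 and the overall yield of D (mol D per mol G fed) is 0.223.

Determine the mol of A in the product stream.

Conversion of G: G consumed = 2ξ₁ = 0.301 × 786 → ξ₁ = 118.3 mol.
Yield of D: 3ξ₂ / 786 = 0.223 → ξ₂ = 58.43 mol.
Outlet amounts (n = n₀ + Σ ν·ξ):
  G: 786 − 2(118.3) = 549.4
  A: 0 + 1(118.3) − 1(58.43) = 59.87
  D: 0 + 3(58.43) = 175.3

59.9 mol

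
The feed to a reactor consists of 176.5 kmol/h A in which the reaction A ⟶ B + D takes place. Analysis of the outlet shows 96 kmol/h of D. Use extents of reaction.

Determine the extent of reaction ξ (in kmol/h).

ξ = 96 kmol/h

For D: n = n₀ + 1ξ → 96 = 0 + 1ξ, giving ξ = 96 kmol/h.
Outlet amounts (n = n₀ + ν ξ):
  A: 176.5 − 1(96) = 80.5
  B: 0 + 1(96) = 96
  D: 0 + 1(96) = 96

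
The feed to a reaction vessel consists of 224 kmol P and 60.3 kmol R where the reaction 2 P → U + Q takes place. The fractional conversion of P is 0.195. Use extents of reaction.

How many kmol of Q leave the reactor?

21.8 kmol

P reacted = 0.195 × 224 = 43.68 kmol; ν_P = −2, so ξ = 43.68/2 = 21.84 kmol.
Outlet amounts (n = n₀ + ν ξ):
  P: 224 − 2(21.84) = 180.3
  U: 0 + 1(21.84) = 21.84
  Q: 0 + 1(21.84) = 21.84
  R: 60.3 (inert)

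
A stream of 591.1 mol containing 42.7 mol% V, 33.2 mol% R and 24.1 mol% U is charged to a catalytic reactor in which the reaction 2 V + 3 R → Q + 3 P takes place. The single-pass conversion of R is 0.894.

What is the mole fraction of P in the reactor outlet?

0.329

R reacted = 0.894 × 196.2 = 175.4 mol; ν_R = −3, so ξ = 175.4/3 = 58.48 mol.
Outlet amounts (n = n₀ + ν ξ):
  V: 252.4 − 2(58.48) = 135.4
  R: 196.2 − 3(58.48) = 20.8
  Q: 0 + 1(58.48) = 58.48
  P: 0 + 3(58.48) = 175.4
  U: 142.5 (inert)
Total out = 532.6 mol; y_P = 175.4 / 532.6 = 0.3294.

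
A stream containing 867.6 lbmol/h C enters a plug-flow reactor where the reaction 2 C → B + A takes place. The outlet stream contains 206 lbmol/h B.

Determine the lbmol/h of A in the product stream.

206 lbmol/h

For B: n = n₀ + 1ξ → 206 = 0 + 1ξ, giving ξ = 206 lbmol/h.
Outlet amounts (n = n₀ + ν ξ):
  C: 867.6 − 2(206) = 455.6
  B: 0 + 1(206) = 206
  A: 0 + 1(206) = 206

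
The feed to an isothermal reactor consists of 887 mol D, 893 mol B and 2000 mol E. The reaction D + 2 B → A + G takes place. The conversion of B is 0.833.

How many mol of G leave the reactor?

372 mol

B reacted = 0.833 × 893 = 743.9 mol; ν_B = −2, so ξ = 743.9/2 = 371.9 mol.
Outlet amounts (n = n₀ + ν ξ):
  D: 887 − 1(371.9) = 515.1
  B: 893 − 2(371.9) = 149.1
  A: 0 + 1(371.9) = 371.9
  G: 0 + 1(371.9) = 371.9
  E: 2000 (inert)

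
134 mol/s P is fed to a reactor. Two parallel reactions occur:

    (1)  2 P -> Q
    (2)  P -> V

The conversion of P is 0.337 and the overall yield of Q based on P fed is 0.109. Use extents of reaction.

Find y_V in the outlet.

Yield of Q: 1ξ₁ / 134 = 0.109 → ξ₁ = 14.61 mol/s.
Conversion of P: 2ξ₁ + 1ξ₂ = 0.337 × 134 = 45.16 → ξ₂ = 15.95 mol/s.
Outlet amounts (n = n₀ + Σ ν·ξ):
  P: 134 − 2(14.61) − 1(15.95) = 88.84
  Q: 0 + 1(14.61) = 14.61
  V: 0 + 1(15.95) = 15.95
Total out = 119.4 mol/s; y_V = 15.95 / 119.4 = 0.1336.

0.134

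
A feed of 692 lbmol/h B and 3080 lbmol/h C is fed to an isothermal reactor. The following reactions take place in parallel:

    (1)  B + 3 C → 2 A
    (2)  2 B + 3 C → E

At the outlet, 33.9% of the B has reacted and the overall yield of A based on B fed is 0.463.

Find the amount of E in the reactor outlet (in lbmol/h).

37.2 lbmol/h

Yield of A: 2ξ₁ / 692 = 0.463 → ξ₁ = 160.2 lbmol/h.
Conversion of B: 1ξ₁ + 2ξ₂ = 0.339 × 692 = 234.6 → ξ₂ = 37.2 lbmol/h.
Outlet amounts (n = n₀ + Σ ν·ξ):
  B: 692 − 1(160.2) − 2(37.2) = 457.4
  C: 3080 − 3(160.2) − 3(37.2) = 2488
  A: 0 + 2(160.2) = 320.4
  E: 0 + 1(37.2) = 37.2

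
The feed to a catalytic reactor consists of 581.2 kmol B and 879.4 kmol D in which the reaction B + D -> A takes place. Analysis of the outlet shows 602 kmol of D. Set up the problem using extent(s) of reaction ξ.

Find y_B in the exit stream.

For D: n = n₀ − 1ξ → 602 = 879.4 − 1ξ, giving ξ = 277.4 kmol.
Outlet amounts (n = n₀ + ν ξ):
  B: 581.2 − 1(277.4) = 303.8
  D: 879.4 − 1(277.4) = 602
  A: 0 + 1(277.4) = 277.4
Total out = 1183 kmol; y_B = 303.8 / 1183 = 0.2568.

0.257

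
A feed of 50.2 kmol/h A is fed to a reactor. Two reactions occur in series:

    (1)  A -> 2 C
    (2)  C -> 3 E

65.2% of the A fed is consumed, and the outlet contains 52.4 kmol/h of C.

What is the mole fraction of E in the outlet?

0.359

Conversion of A: A consumed = 1ξ₁ = 0.652 × 50.2 → ξ₁ = 32.73 kmol/h.
C balance: n_C = 0 + 2ξ₁ − 1ξ₂ = 52.4 → ξ₂ = (2·32.73 − 52.4)/1 = 13.06 kmol/h.
Outlet amounts (n = n₀ + Σ ν·ξ):
  A: 50.2 − 1(32.73) = 17.47
  C: 0 + 2(32.73) − 1(13.06) = 52.4
  E: 0 + 3(13.06) = 39.18
Total out = 109.1 kmol/h; y_E = 39.18 / 109.1 = 0.3593.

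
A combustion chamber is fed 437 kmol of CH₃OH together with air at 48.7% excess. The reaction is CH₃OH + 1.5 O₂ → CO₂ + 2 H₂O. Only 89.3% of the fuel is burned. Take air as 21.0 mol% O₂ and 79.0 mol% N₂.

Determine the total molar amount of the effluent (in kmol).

Stoichiometric O₂ = 1.5 × 437 = 655.5 kmol; O₂ fed = 655.5 × 1.487 = 974.7 kmol.
N₂ fed = 974.7 × 79/21 = 3667 kmol.
Fuel reacted = 0.893 × 437 → ξ = 390.2 kmol.
Outlet (n = n₀ + ν ξ):
  CH₃OH: 437 − 1(390.2) = 46.76
  O₂: 974.7 − 1.5(390.2) = 389.4
  N₂: 3667 (inert)
  CO₂: 0 + 1(390.2) = 390.2
  H₂O: 0 + 2(390.2) = 780.5
Total out = 46.76 + 389.4 + 3667 + 390.2 + 780.5 = 5274 kmol.

5270 kmol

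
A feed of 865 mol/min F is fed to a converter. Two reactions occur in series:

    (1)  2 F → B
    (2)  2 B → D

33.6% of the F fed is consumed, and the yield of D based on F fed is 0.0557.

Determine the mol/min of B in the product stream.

Conversion of F: F consumed = 2ξ₁ = 0.336 × 865 → ξ₁ = 145.3 mol/min.
Yield of D: 1ξ₂ / 865 = 0.0557 → ξ₂ = 48.18 mol/min.
Outlet amounts (n = n₀ + Σ ν·ξ):
  F: 865 − 2(145.3) = 574.4
  B: 0 + 1(145.3) − 2(48.18) = 48.96
  D: 0 + 1(48.18) = 48.18

49 mol/min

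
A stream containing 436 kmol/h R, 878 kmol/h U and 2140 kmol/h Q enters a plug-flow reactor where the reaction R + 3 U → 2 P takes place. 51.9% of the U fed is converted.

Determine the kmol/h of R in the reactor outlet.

284 kmol/h

U reacted = 0.519 × 878 = 455.7 kmol/h; ν_U = −3, so ξ = 455.7/3 = 151.9 kmol/h.
Outlet amounts (n = n₀ + ν ξ):
  R: 436 − 1(151.9) = 284.1
  U: 878 − 3(151.9) = 422.3
  P: 0 + 2(151.9) = 303.8
  Q: 2140 (inert)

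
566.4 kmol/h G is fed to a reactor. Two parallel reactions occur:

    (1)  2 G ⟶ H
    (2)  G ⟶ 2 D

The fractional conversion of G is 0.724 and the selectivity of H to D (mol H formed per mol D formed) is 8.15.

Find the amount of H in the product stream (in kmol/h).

199 kmol/h

Conversion of G: G consumed = 0.724 × 566.4 = 410.1 kmol/h = 2ξ₁ + 1ξ₂.
Selectivity: 1ξ₁ / (2ξ₂) = 8.15 → ξ₁ = 16.3 ξ₂.
Substitute: (2·16.3 + 1) ξ₂ = 410.1 → ξ₂ = 12.2 kmol/h, ξ₁ = 198.9 kmol/h.
Outlet amounts (n = n₀ + Σ ν·ξ):
  G: 566.4 − 2(198.9) − 1(12.2) = 156.3
  H: 0 + 1(198.9) = 198.9
  D: 0 + 2(12.2) = 24.41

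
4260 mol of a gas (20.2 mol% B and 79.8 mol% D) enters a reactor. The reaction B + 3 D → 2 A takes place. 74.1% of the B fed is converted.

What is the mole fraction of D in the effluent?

0.498

B reacted = 0.741 × 860.5 = 637.6 mol; ν_B = −1, so ξ = 637.6/1 = 637.6 mol.
Outlet amounts (n = n₀ + ν ξ):
  B: 860.5 − 1(637.6) = 222.9
  D: 3399 − 3(637.6) = 1487
  A: 0 + 2(637.6) = 1275
Total out = 2985 mol; y_D = 1487 / 2985 = 0.4981.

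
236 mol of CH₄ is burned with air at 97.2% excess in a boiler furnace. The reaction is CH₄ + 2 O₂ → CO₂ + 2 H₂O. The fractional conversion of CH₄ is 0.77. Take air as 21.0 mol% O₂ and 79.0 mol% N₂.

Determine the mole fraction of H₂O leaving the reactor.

0.0779

Stoichiometric O₂ = 2 × 236 = 472 mol; O₂ fed = 472 × 1.972 = 930.8 mol.
N₂ fed = 930.8 × 79/21 = 3502 mol.
Fuel reacted = 0.77 × 236 → ξ = 181.7 mol.
Outlet (n = n₀ + ν ξ):
  CH₄: 236 − 1(181.7) = 54.28
  O₂: 930.8 − 2(181.7) = 567.3
  N₂: 3502 (inert)
  CO₂: 0 + 1(181.7) = 181.7
  H₂O: 0 + 2(181.7) = 363.4
Total out = 4668 mol; y_H₂O = 363.4 / 4668 = 0.07785.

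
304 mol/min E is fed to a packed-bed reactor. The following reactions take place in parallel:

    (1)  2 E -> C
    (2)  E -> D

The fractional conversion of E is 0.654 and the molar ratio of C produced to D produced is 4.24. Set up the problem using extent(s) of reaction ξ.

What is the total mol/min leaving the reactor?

Conversion of E: E consumed = 0.654 × 304 = 198.8 mol/min = 2ξ₁ + 1ξ₂.
Selectivity: 1ξ₁ / (1ξ₂) = 4.24 → ξ₁ = 4.24 ξ₂.
Substitute: (2·4.24 + 1) ξ₂ = 198.8 → ξ₂ = 20.97 mol/min, ξ₁ = 88.92 mol/min.
Outlet amounts (n = n₀ + Σ ν·ξ):
  E: 304 − 2(88.92) − 1(20.97) = 105.2
  C: 0 + 1(88.92) = 88.92
  D: 0 + 1(20.97) = 20.97
Total out = 105.2 + 88.92 + 20.97 = 215.1 mol/min.

215 mol/min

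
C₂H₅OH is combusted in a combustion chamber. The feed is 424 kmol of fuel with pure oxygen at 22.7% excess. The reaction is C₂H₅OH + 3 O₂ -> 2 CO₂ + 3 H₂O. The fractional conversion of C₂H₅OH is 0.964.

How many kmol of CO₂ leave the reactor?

Stoichiometric O₂ = 3 × 424 = 1272 kmol; O₂ fed = 1272 × 1.227 = 1561 kmol.
Fuel reacted = 0.964 × 424 → ξ = 408.7 kmol.
Outlet (n = n₀ + ν ξ):
  C₂H₅OH: 424 − 1(408.7) = 15.26
  O₂: 1561 − 3(408.7) = 334.5
  CO₂: 0 + 2(408.7) = 817.5
  H₂O: 0 + 3(408.7) = 1226

817 kmol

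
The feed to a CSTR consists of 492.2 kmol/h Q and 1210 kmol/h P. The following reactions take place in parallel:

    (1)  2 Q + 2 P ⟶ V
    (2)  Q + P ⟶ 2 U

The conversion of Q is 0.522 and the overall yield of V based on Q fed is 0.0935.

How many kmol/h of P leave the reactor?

Yield of V: 1ξ₁ / 492.2 = 0.0935 → ξ₁ = 46.02 kmol/h.
Conversion of Q: 2ξ₁ + 1ξ₂ = 0.522 × 492.2 = 256.9 → ξ₂ = 164.9 kmol/h.
Outlet amounts (n = n₀ + Σ ν·ξ):
  Q: 492.2 − 2(46.02) − 1(164.9) = 235.3
  P: 1210 − 2(46.02) − 1(164.9) = 953.1
  V: 0 + 1(46.02) = 46.02
  U: 0 + 2(164.9) = 329.8

953 kmol/h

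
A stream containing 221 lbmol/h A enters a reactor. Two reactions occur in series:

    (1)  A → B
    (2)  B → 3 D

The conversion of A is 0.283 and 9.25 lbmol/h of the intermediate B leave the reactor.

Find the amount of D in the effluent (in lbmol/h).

160 lbmol/h

Conversion of A: A consumed = 1ξ₁ = 0.283 × 221 → ξ₁ = 62.54 lbmol/h.
B balance: n_B = 0 + 1ξ₁ − 1ξ₂ = 9.25 → ξ₂ = (1·62.54 − 9.25)/1 = 53.29 lbmol/h.
Outlet amounts (n = n₀ + Σ ν·ξ):
  A: 221 − 1(62.54) = 158.5
  B: 0 + 1(62.54) − 1(53.29) = 9.25
  D: 0 + 3(53.29) = 159.9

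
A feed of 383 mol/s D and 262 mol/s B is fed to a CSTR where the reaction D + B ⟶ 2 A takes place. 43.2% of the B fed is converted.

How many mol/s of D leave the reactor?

B reacted = 0.432 × 262 = 113.2 mol/s; ν_B = −1, so ξ = 113.2/1 = 113.2 mol/s.
Outlet amounts (n = n₀ + ν ξ):
  D: 383 − 1(113.2) = 269.8
  B: 262 − 1(113.2) = 148.8
  A: 0 + 2(113.2) = 226.4

270 mol/s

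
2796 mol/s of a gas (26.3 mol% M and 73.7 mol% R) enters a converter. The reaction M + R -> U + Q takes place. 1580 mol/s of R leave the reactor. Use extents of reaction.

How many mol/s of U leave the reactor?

For R: n = n₀ − 1ξ → 1580 = 2061 − 1ξ, giving ξ = 480.7 mol/s.
Outlet amounts (n = n₀ + ν ξ):
  M: 735.3 − 1(480.7) = 254.7
  R: 2061 − 1(480.7) = 1580
  U: 0 + 1(480.7) = 480.7
  Q: 0 + 1(480.7) = 480.7

481 mol/s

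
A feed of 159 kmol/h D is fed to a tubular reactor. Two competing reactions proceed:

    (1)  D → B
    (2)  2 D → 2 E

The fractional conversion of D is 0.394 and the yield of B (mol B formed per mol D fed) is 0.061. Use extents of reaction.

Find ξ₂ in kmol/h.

ξ₂ = 26.5 kmol/h

Yield of B: 1ξ₁ / 159 = 0.061 → ξ₁ = 9.699 kmol/h.
Conversion of D: 1ξ₁ + 2ξ₂ = 0.394 × 159 = 62.65 → ξ₂ = 26.47 kmol/h.
Outlet amounts (n = n₀ + Σ ν·ξ):
  D: 159 − 1(9.699) − 2(26.47) = 96.35
  B: 0 + 1(9.699) = 9.699
  E: 0 + 2(26.47) = 52.95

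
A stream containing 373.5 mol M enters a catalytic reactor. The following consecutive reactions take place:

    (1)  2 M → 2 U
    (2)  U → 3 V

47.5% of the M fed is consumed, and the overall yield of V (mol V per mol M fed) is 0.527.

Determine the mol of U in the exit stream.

112 mol

Conversion of M: M consumed = 2ξ₁ = 0.475 × 373.5 → ξ₁ = 88.71 mol.
Yield of V: 3ξ₂ / 373.5 = 0.527 → ξ₂ = 65.61 mol.
Outlet amounts (n = n₀ + Σ ν·ξ):
  M: 373.5 − 2(88.71) = 196.1
  U: 0 + 2(88.71) − 1(65.61) = 111.8
  V: 0 + 3(65.61) = 196.8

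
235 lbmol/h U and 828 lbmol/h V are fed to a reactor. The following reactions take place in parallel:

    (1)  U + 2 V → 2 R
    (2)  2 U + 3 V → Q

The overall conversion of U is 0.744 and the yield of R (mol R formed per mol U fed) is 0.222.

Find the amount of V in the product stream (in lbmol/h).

Yield of R: 2ξ₁ / 235 = 0.222 → ξ₁ = 26.09 lbmol/h.
Conversion of U: 1ξ₁ + 2ξ₂ = 0.744 × 235 = 174.8 → ξ₂ = 74.38 lbmol/h.
Outlet amounts (n = n₀ + Σ ν·ξ):
  U: 235 − 1(26.09) − 2(74.38) = 60.16
  V: 828 − 2(26.09) − 3(74.38) = 552.7
  R: 0 + 2(26.09) = 52.17
  Q: 0 + 1(74.38) = 74.38

553 lbmol/h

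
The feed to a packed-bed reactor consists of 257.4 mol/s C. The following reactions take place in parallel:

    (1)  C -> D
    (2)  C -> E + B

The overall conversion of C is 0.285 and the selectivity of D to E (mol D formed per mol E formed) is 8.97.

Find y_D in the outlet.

Conversion of C: C consumed = 0.285 × 257.4 = 73.36 mol/s = 1ξ₁ + 1ξ₂.
Selectivity: 1ξ₁ / (1ξ₂) = 8.97 → ξ₁ = 8.97 ξ₂.
Substitute: (1·8.97 + 1) ξ₂ = 73.36 → ξ₂ = 7.358 mol/s, ξ₁ = 66 mol/s.
Outlet amounts (n = n₀ + Σ ν·ξ):
  C: 257.4 − 1(66) − 1(7.358) = 184
  D: 0 + 1(66) = 66
  E: 0 + 1(7.358) = 7.358
  B: 0 + 1(7.358) = 7.358
Total out = 264.8 mol/s; y_D = 66 / 264.8 = 0.2493.

0.249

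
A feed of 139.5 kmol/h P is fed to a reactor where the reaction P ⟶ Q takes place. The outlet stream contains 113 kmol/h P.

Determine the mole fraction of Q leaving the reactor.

0.19

For P: n = n₀ − 1ξ → 113 = 139.5 − 1ξ, giving ξ = 26.5 kmol/h.
Outlet amounts (n = n₀ + ν ξ):
  P: 139.5 − 1(26.5) = 113
  Q: 0 + 1(26.5) = 26.5
Total out = 139.5 kmol/h; y_Q = 26.5 / 139.5 = 0.19.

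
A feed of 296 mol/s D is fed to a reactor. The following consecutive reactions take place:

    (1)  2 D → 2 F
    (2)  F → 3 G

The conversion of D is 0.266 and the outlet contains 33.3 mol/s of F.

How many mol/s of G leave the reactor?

Conversion of D: D consumed = 2ξ₁ = 0.266 × 296 → ξ₁ = 39.37 mol/s.
F balance: n_F = 0 + 2ξ₁ − 1ξ₂ = 33.3 → ξ₂ = (2·39.37 − 33.3)/1 = 45.44 mol/s.
Outlet amounts (n = n₀ + Σ ν·ξ):
  D: 296 − 2(39.37) = 217.3
  F: 0 + 2(39.37) − 1(45.44) = 33.3
  G: 0 + 3(45.44) = 136.3

136 mol/s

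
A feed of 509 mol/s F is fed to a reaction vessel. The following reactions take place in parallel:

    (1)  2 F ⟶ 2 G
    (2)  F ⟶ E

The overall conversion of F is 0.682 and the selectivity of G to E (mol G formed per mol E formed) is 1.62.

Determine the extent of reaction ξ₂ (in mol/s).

ξ₂ = 132 mol/s

Conversion of F: F consumed = 0.682 × 509 = 347.1 mol/s = 2ξ₁ + 1ξ₂.
Selectivity: 2ξ₁ / (1ξ₂) = 1.62 → ξ₁ = 0.81 ξ₂.
Substitute: (2·0.81 + 1) ξ₂ = 347.1 → ξ₂ = 132.5 mol/s, ξ₁ = 107.3 mol/s.
Outlet amounts (n = n₀ + Σ ν·ξ):
  F: 509 − 2(107.3) − 1(132.5) = 161.9
  G: 0 + 2(107.3) = 214.6
  E: 0 + 1(132.5) = 132.5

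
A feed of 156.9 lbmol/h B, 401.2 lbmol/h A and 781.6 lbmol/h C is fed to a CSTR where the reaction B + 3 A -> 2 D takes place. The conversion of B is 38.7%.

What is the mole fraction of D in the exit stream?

0.0997

B reacted = 0.387 × 156.9 = 60.72 lbmol/h; ν_B = −1, so ξ = 60.72/1 = 60.72 lbmol/h.
Outlet amounts (n = n₀ + ν ξ):
  B: 156.9 − 1(60.72) = 96.18
  A: 401.2 − 3(60.72) = 219
  D: 0 + 2(60.72) = 121.4
  C: 781.6 (inert)
Total out = 1218 lbmol/h; y_D = 121.4 / 1218 = 0.09968.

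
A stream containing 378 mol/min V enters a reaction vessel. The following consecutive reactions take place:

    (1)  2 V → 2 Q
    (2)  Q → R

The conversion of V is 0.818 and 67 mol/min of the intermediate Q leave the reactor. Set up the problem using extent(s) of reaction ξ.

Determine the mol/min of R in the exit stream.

242 mol/min

Conversion of V: V consumed = 2ξ₁ = 0.818 × 378 → ξ₁ = 154.6 mol/min.
Q balance: n_Q = 0 + 2ξ₁ − 1ξ₂ = 67 → ξ₂ = (2·154.6 − 67)/1 = 242.2 mol/min.
Outlet amounts (n = n₀ + Σ ν·ξ):
  V: 378 − 2(154.6) = 68.8
  Q: 0 + 2(154.6) − 1(242.2) = 67
  R: 0 + 1(242.2) = 242.2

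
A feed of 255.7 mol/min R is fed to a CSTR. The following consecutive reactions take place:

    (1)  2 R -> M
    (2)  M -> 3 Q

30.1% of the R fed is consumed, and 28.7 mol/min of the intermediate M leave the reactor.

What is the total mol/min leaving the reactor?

Conversion of R: R consumed = 2ξ₁ = 0.301 × 255.7 → ξ₁ = 38.48 mol/min.
M balance: n_M = 0 + 1ξ₁ − 1ξ₂ = 28.7 → ξ₂ = (1·38.48 − 28.7)/1 = 9.783 mol/min.
Outlet amounts (n = n₀ + Σ ν·ξ):
  R: 255.7 − 2(38.48) = 178.7
  M: 0 + 1(38.48) − 1(9.783) = 28.7
  Q: 0 + 3(9.783) = 29.35
Total out = 178.7 + 28.7 + 29.35 = 236.8 mol/min.

237 mol/min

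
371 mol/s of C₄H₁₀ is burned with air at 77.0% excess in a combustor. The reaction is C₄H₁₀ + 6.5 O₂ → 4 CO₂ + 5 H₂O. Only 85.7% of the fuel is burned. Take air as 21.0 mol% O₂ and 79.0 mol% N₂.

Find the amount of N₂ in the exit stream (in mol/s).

Stoichiometric O₂ = 6.5 × 371 = 2412 mol/s; O₂ fed = 2412 × 1.770 = 4268 mol/s.
N₂ fed = 4268 × 79/21 = 16060 mol/s.
Fuel reacted = 0.857 × 371 → ξ = 317.9 mol/s.
Outlet (n = n₀ + ν ξ):
  C₄H₁₀: 371 − 1(317.9) = 53.05
  O₂: 4268 − 6.5(317.9) = 2202
  N₂: 16060 (inert)
  CO₂: 0 + 4(317.9) = 1272
  H₂O: 0 + 5(317.9) = 1590

16100 mol/s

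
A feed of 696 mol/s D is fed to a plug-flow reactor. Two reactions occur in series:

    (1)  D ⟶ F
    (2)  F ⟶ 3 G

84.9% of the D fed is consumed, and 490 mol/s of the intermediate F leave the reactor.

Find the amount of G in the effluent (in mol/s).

303 mol/s

Conversion of D: D consumed = 1ξ₁ = 0.849 × 696 → ξ₁ = 590.9 mol/s.
F balance: n_F = 0 + 1ξ₁ − 1ξ₂ = 490 → ξ₂ = (1·590.9 − 490)/1 = 100.9 mol/s.
Outlet amounts (n = n₀ + Σ ν·ξ):
  D: 696 − 1(590.9) = 105.1
  F: 0 + 1(590.9) − 1(100.9) = 490
  G: 0 + 3(100.9) = 302.7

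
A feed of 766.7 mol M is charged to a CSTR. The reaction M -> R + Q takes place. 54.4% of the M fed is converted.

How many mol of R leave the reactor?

M reacted = 0.544 × 766.7 = 417.1 mol; ν_M = −1, so ξ = 417.1/1 = 417.1 mol.
Outlet amounts (n = n₀ + ν ξ):
  M: 766.7 − 1(417.1) = 349.6
  R: 0 + 1(417.1) = 417.1
  Q: 0 + 1(417.1) = 417.1

417 mol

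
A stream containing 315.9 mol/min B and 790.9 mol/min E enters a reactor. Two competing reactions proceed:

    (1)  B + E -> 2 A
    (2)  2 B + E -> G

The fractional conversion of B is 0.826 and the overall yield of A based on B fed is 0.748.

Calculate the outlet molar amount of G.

71.4 mol/min

Yield of A: 2ξ₁ / 315.9 = 0.748 → ξ₁ = 118.1 mol/min.
Conversion of B: 1ξ₁ + 2ξ₂ = 0.826 × 315.9 = 260.9 → ξ₂ = 71.39 mol/min.
Outlet amounts (n = n₀ + Σ ν·ξ):
  B: 315.9 − 1(118.1) − 2(71.39) = 54.97
  E: 790.9 − 1(118.1) − 1(71.39) = 601.4
  A: 0 + 2(118.1) = 236.3
  G: 0 + 1(71.39) = 71.39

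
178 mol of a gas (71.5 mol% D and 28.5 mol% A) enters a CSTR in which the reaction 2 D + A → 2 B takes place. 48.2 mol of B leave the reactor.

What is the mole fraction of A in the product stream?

For B: n = n₀ + 2ξ → 48.2 = 0 + 2ξ, giving ξ = 24.1 mol.
Outlet amounts (n = n₀ + ν ξ):
  D: 127.3 − 2(24.1) = 79.07
  A: 50.73 − 1(24.1) = 26.63
  B: 0 + 2(24.1) = 48.2
Total out = 153.9 mol; y_A = 26.63 / 153.9 = 0.173.

0.173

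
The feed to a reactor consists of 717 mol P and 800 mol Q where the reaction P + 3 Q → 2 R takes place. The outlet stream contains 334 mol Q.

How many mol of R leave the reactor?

For Q: n = n₀ − 3ξ → 334 = 800 − 3ξ, giving ξ = 155.3 mol.
Outlet amounts (n = n₀ + ν ξ):
  P: 717 − 1(155.3) = 561.7
  Q: 800 − 3(155.3) = 334
  R: 0 + 2(155.3) = 310.7

311 mol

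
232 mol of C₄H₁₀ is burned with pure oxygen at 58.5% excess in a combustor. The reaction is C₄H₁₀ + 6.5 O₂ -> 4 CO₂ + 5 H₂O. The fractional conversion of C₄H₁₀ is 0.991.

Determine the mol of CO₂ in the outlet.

Stoichiometric O₂ = 6.5 × 232 = 1508 mol; O₂ fed = 1508 × 1.585 = 2390 mol.
Fuel reacted = 0.991 × 232 → ξ = 229.9 mol.
Outlet (n = n₀ + ν ξ):
  C₄H₁₀: 232 − 1(229.9) = 2.088
  O₂: 2390 − 6.5(229.9) = 895.8
  CO₂: 0 + 4(229.9) = 919.6
  H₂O: 0 + 5(229.9) = 1150

920 mol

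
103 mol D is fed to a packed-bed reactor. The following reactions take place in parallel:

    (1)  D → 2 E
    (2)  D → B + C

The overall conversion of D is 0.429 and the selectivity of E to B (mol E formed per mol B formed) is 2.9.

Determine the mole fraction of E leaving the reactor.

0.355

Conversion of D: D consumed = 0.429 × 103 = 44.19 mol = 1ξ₁ + 1ξ₂.
Selectivity: 2ξ₁ / (1ξ₂) = 2.9 → ξ₁ = 1.45 ξ₂.
Substitute: (1·1.45 + 1) ξ₂ = 44.19 → ξ₂ = 18.04 mol, ξ₁ = 26.15 mol.
Outlet amounts (n = n₀ + Σ ν·ξ):
  D: 103 − 1(26.15) − 1(18.04) = 58.81
  E: 0 + 2(26.15) = 52.3
  B: 0 + 1(18.04) = 18.04
  C: 0 + 1(18.04) = 18.04
Total out = 147.2 mol; y_E = 52.3 / 147.2 = 0.3554.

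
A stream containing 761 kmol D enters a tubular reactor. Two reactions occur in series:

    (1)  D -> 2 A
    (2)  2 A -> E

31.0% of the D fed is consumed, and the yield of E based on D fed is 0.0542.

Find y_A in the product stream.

Conversion of D: D consumed = 1ξ₁ = 0.31 × 761 → ξ₁ = 235.9 kmol.
Yield of E: 1ξ₂ / 761 = 0.0542 → ξ₂ = 41.25 kmol.
Outlet amounts (n = n₀ + Σ ν·ξ):
  D: 761 − 1(235.9) = 525.1
  A: 0 + 2(235.9) − 2(41.25) = 389.3
  E: 0 + 1(41.25) = 41.25
Total out = 955.7 kmol; y_A = 389.3 / 955.7 = 0.4074.

0.407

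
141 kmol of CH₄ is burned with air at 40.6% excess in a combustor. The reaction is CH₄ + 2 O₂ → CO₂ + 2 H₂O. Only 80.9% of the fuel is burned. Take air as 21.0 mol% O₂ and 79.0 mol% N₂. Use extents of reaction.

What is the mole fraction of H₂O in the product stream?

0.112

Stoichiometric O₂ = 2 × 141 = 282 kmol; O₂ fed = 282 × 1.406 = 396.5 kmol.
N₂ fed = 396.5 × 79/21 = 1492 kmol.
Fuel reacted = 0.809 × 141 → ξ = 114.1 kmol.
Outlet (n = n₀ + ν ξ):
  CH₄: 141 − 1(114.1) = 26.93
  O₂: 396.5 − 2(114.1) = 168.4
  N₂: 1492 (inert)
  CO₂: 0 + 1(114.1) = 114.1
  H₂O: 0 + 2(114.1) = 228.1
Total out = 2029 kmol; y_H₂O = 228.1 / 2029 = 0.1124.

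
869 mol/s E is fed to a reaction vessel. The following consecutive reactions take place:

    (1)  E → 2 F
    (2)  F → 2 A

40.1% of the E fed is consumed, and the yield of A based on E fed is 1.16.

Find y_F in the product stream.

0.112

Conversion of E: E consumed = 1ξ₁ = 0.401 × 869 → ξ₁ = 348.5 mol/s.
Yield of A: 2ξ₂ / 869 = 1.16 → ξ₂ = 504 mol/s.
Outlet amounts (n = n₀ + Σ ν·ξ):
  E: 869 − 1(348.5) = 520.5
  F: 0 + 2(348.5) − 1(504) = 192.9
  A: 0 + 2(504) = 1008
Total out = 1721 mol/s; y_F = 192.9 / 1721 = 0.1121.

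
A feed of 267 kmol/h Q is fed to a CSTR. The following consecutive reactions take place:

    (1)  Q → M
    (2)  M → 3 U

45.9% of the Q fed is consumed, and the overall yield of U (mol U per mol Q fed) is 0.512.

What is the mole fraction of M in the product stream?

0.215

Conversion of Q: Q consumed = 1ξ₁ = 0.459 × 267 → ξ₁ = 122.6 kmol/h.
Yield of U: 3ξ₂ / 267 = 0.512 → ξ₂ = 45.57 kmol/h.
Outlet amounts (n = n₀ + Σ ν·ξ):
  Q: 267 − 1(122.6) = 144.4
  M: 0 + 1(122.6) − 1(45.57) = 76.99
  U: 0 + 3(45.57) = 136.7
Total out = 358.1 kmol/h; y_M = 76.99 / 358.1 = 0.215.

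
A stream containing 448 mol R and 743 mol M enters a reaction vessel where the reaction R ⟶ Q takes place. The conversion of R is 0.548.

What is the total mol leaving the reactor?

R reacted = 0.548 × 448 = 245.5 mol; ν_R = −1, so ξ = 245.5/1 = 245.5 mol.
Outlet amounts (n = n₀ + ν ξ):
  R: 448 − 1(245.5) = 202.5
  Q: 0 + 1(245.5) = 245.5
  M: 743 (inert)
Total out = 202.5 + 245.5 + 743 = 1191 mol.

1190 mol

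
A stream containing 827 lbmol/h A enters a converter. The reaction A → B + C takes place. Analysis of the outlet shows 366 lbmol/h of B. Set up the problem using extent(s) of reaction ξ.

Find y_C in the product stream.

0.307

For B: n = n₀ + 1ξ → 366 = 0 + 1ξ, giving ξ = 366 lbmol/h.
Outlet amounts (n = n₀ + ν ξ):
  A: 827 − 1(366) = 461
  B: 0 + 1(366) = 366
  C: 0 + 1(366) = 366
Total out = 1193 lbmol/h; y_C = 366 / 1193 = 0.3068.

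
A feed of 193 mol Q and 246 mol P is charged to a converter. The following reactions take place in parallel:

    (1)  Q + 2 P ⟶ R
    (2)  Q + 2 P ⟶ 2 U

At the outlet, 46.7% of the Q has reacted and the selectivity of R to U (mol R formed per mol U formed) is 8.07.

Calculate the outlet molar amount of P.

Conversion of Q: Q consumed = 0.467 × 193 = 90.13 mol = 1ξ₁ + 1ξ₂.
Selectivity: 1ξ₁ / (2ξ₂) = 8.07 → ξ₁ = 16.14 ξ₂.
Substitute: (1·16.14 + 1) ξ₂ = 90.13 → ξ₂ = 5.259 mol, ξ₁ = 84.87 mol.
Outlet amounts (n = n₀ + Σ ν·ξ):
  Q: 193 − 1(84.87) − 1(5.259) = 102.9
  P: 246 − 2(84.87) − 2(5.259) = 65.74
  R: 0 + 1(84.87) = 84.87
  U: 0 + 2(5.259) = 10.52

65.7 mol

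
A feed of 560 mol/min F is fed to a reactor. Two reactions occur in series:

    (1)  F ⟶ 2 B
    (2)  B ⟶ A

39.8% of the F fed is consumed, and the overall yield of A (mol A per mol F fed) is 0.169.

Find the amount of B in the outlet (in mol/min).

351 mol/min

Conversion of F: F consumed = 1ξ₁ = 0.398 × 560 → ξ₁ = 222.9 mol/min.
Yield of A: 1ξ₂ / 560 = 0.169 → ξ₂ = 94.64 mol/min.
Outlet amounts (n = n₀ + Σ ν·ξ):
  F: 560 − 1(222.9) = 337.1
  B: 0 + 2(222.9) − 1(94.64) = 351.1
  A: 0 + 1(94.64) = 94.64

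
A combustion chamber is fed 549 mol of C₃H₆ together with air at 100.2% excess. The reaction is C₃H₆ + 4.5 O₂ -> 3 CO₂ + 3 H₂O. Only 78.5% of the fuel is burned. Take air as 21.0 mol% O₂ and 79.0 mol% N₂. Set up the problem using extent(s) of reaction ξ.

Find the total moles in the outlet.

Stoichiometric O₂ = 4.5 × 549 = 2470 mol; O₂ fed = 2470 × 2.002 = 4946 mol.
N₂ fed = 4946 × 79/21 = 18610 mol.
Fuel reacted = 0.785 × 549 → ξ = 431 mol.
Outlet (n = n₀ + ν ξ):
  C₃H₆: 549 − 1(431) = 118
  O₂: 4946 − 4.5(431) = 3007
  N₂: 18610 (inert)
  CO₂: 0 + 3(431) = 1293
  H₂O: 0 + 3(431) = 1293
Total out = 118 + 3007 + 18610 + 1293 + 1293 = 24320 mol.

24300 mol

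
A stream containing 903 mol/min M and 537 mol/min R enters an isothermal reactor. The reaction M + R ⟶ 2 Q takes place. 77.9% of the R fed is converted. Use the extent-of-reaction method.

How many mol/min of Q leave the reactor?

R reacted = 0.779 × 537 = 418.3 mol/min; ν_R = −1, so ξ = 418.3/1 = 418.3 mol/min.
Outlet amounts (n = n₀ + ν ξ):
  M: 903 − 1(418.3) = 484.7
  R: 537 − 1(418.3) = 118.7
  Q: 0 + 2(418.3) = 836.6

837 mol/min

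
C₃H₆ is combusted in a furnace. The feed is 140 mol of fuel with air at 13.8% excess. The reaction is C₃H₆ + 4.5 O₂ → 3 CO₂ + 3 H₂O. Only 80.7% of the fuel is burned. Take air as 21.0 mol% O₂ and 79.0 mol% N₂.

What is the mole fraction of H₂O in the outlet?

Stoichiometric O₂ = 4.5 × 140 = 630 mol; O₂ fed = 630 × 1.138 = 716.9 mol.
N₂ fed = 716.9 × 79/21 = 2697 mol.
Fuel reacted = 0.807 × 140 → ξ = 113 mol.
Outlet (n = n₀ + ν ξ):
  C₃H₆: 140 − 1(113) = 27.02
  O₂: 716.9 − 4.5(113) = 208.5
  N₂: 2697 (inert)
  CO₂: 0 + 3(113) = 338.9
  H₂O: 0 + 3(113) = 338.9
Total out = 3610 mol; y_H₂O = 338.9 / 3610 = 0.09388.

0.0939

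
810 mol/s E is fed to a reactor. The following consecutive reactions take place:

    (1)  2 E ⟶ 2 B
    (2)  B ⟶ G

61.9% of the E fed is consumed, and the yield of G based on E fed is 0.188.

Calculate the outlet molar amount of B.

Conversion of E: E consumed = 2ξ₁ = 0.619 × 810 → ξ₁ = 250.7 mol/s.
Yield of G: 1ξ₂ / 810 = 0.188 → ξ₂ = 152.3 mol/s.
Outlet amounts (n = n₀ + Σ ν·ξ):
  E: 810 − 2(250.7) = 308.6
  B: 0 + 2(250.7) − 1(152.3) = 349.1
  G: 0 + 1(152.3) = 152.3

349 mol/s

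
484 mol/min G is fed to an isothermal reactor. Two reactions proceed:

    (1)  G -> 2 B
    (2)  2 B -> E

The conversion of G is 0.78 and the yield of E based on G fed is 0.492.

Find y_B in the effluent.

0.447

Conversion of G: G consumed = 1ξ₁ = 0.78 × 484 → ξ₁ = 377.5 mol/min.
Yield of E: 1ξ₂ / 484 = 0.492 → ξ₂ = 238.1 mol/min.
Outlet amounts (n = n₀ + Σ ν·ξ):
  G: 484 − 1(377.5) = 106.5
  B: 0 + 2(377.5) − 2(238.1) = 278.8
  E: 0 + 1(238.1) = 238.1
Total out = 623.4 mol/min; y_B = 278.8 / 623.4 = 0.4472.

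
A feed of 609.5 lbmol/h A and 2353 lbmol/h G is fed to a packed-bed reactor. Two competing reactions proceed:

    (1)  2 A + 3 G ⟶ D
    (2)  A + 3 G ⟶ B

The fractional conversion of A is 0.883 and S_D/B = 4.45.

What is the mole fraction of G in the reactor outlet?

Conversion of A: A consumed = 0.883 × 609.5 = 538.2 lbmol/h = 2ξ₁ + 1ξ₂.
Selectivity: 1ξ₁ / (1ξ₂) = 4.45 → ξ₁ = 4.45 ξ₂.
Substitute: (2·4.45 + 1) ξ₂ = 538.2 → ξ₂ = 54.36 lbmol/h, ξ₁ = 241.9 lbmol/h.
Outlet amounts (n = n₀ + Σ ν·ξ):
  A: 609.5 − 2(241.9) − 1(54.36) = 71.31
  G: 2353 − 3(241.9) − 3(54.36) = 1464
  D: 0 + 1(241.9) = 241.9
  B: 0 + 1(54.36) = 54.36
Total out = 1832 lbmol/h; y_G = 1464 / 1832 = 0.7993.

0.799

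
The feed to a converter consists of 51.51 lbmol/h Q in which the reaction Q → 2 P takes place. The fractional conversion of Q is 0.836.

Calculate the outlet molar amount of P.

Q reacted = 0.836 × 51.51 = 43.06 lbmol/h; ν_Q = −1, so ξ = 43.06/1 = 43.06 lbmol/h.
Outlet amounts (n = n₀ + ν ξ):
  Q: 51.51 − 1(43.06) = 8.448
  P: 0 + 2(43.06) = 86.12

86.1 lbmol/h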